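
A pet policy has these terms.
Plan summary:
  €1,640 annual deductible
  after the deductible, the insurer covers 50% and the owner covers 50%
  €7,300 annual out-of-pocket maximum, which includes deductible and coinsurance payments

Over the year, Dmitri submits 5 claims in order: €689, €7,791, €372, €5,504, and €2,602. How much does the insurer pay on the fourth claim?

Claim 1 — €689: fully absorbed by the deductible. Owner pays €689; OOP now €689. Insurer: €689 − €689 = €0.
Claim 2 — €7,791: €951 to deductible, leaving €6,840; owner's 50% is €3,420. Cost to owner: €4,371. OOP to date €5,060. Plan pays €7,791 − €4,371 = €3,420.
Claim 3 — €372: deductible met; 50% of €372 = €186. Cost to owner: €186. OOP to date €5,246. Insurer: €372 − €186 = €186.
Claim 4 — €5,504: 50% coinsurance on €5,504 = €2,752. OOP would hit €7,998 > €7,300, so the cap limits the owner to €7,300 − €5,246 = €2,054. Insurer: €5,504 − €2,054 = €3,450.

€3,450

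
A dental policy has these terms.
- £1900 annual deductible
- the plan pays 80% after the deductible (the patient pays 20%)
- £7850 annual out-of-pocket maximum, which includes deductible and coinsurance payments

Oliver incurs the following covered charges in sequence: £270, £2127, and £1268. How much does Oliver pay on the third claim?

£253.60

Claim 1 — £270: all of it applies to the deductible. Patient pays £270; OOP now £270.
Claim 2 — £2127: deductible takes £1630, £497 remains; coinsurance £497 × 20% = £99.40. Cost to patient: £1729.40. OOP to date £1999.40.
Claim 3 — £1268: deductible already satisfied, so patient's share is 20% × £1268 = £253.60. Patient owes £253.60 (running OOP £2253).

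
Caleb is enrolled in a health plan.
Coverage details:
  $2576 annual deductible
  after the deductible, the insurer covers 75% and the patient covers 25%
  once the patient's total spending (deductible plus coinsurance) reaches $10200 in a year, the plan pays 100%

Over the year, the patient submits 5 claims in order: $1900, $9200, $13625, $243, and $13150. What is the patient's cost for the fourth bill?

#1 ($1900): all of it applies to the deductible. Patient owes $1900 (running OOP $1900).
#2 ($9200): $676 finishes the deductible; $8524 goes to coinsurance; 25% of $8524 = $2131. Patient owes $2807 (running OOP $4707).
#3 ($13625): 25% coinsurance on $13625 = $3406.25. Cost to patient: $3406.25. OOP to date $8113.25.
#4 ($243): deductible already satisfied, so patient's share is 25% × $243 = $60.75. Patient pays $60.75; OOP now $8174.

$60.75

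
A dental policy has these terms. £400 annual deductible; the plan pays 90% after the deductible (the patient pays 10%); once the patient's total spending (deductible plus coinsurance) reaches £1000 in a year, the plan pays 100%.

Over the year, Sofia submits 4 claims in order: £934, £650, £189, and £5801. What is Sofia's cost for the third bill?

£18.90

#1 (£934): £400 to deductible, leaving £534; coinsurance £534 × 10% = £53.40. Patient owes £453.40 (running OOP £453.40).
#2 (£650): deductible already satisfied, so patient's share is 10% × £650 = £65. Cost to patient: £65. OOP to date £518.40.
#3 (£189): 10% coinsurance on £189 = £18.90. Patient pays £18.90; OOP now £537.30.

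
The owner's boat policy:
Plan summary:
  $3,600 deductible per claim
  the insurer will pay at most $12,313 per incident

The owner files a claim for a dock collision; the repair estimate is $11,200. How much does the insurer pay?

$7,600

Less the $3,600 deductible: $11,200 − $3,600 = $7,600.
$7,600 is within the $12,313 limit, so the insurer pays $7,600.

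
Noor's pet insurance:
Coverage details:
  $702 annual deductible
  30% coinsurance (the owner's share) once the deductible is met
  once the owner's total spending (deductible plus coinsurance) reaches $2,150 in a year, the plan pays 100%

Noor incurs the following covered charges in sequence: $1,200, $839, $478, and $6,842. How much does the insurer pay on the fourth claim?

$5,938.50

Bill 1, $1,200: $702 to deductible, leaving $498; coinsurance $498 × 30% = $149.40. Owner owes $851.40 (running OOP $851.40). Insurer: $1,200 − $851.40 = $348.60.
Bill 2, $839: deductible met; 30% of $839 = $251.70. Owner pays $251.70; OOP now $1,103.10. Plan pays $839 − $251.70 = $587.30.
Bill 3, $478: deductible already satisfied, so owner's share is 30% × $478 = $143.40. Cost to owner: $143.40. OOP to date $1,246.50. Plan pays $478 − $143.40 = $334.60.
Bill 4, $6,842: 30% coinsurance on $6,842 = $2,052.60. That would push OOP to $3,299.10, over the $2,150 cap, so owner pays $2,150 − $1,246.50 = $903.50. Insurer: $6,842 − $903.50 = $5,938.50.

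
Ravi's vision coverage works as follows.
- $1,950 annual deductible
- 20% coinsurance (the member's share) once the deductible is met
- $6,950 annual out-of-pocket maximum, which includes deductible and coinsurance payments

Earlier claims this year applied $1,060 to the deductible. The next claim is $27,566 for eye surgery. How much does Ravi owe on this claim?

$5,890

Remaining deductible: $1,950 − $1,060 = $890.
After the $890 deductible portion, $27,566 − $890 = $26,676 is subject to coinsurance.
20% of $26,676 = $5,335.20 falls to the member.
So the member owes $890 + $5,335.20 = $6,225.20 before any cap.
That would bring total out-of-pocket to $7,285.20, past the $6,950 cap. The member is capped at $6,950 − $1,060 = $5,890 on this claim.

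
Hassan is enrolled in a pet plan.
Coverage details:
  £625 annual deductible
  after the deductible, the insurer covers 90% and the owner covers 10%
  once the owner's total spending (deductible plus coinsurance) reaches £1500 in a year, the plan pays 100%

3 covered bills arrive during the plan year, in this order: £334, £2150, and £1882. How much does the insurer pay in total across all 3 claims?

£3366.90

Claim 1 (£334): entire amount goes to the deductible. Cost to owner: £334. OOP to date £334. Insurer: £334 − £334 = £0.
Claim 2 (£2150): deductible takes £291, £1859 remains; owner's 10% is £185.90. Owner owes £476.90 (running OOP £810.90). Plan pays £2150 − £476.90 = £1673.10.
Claim 3 (£1882): deductible met; 10% of £1882 = £188.20. Owner owes £188.20 (running OOP £999.10). Insurer: £1882 − £188.20 = £1693.80.
Insurer total = bills − owner's total = £4366 − £999.10 = £3366.90.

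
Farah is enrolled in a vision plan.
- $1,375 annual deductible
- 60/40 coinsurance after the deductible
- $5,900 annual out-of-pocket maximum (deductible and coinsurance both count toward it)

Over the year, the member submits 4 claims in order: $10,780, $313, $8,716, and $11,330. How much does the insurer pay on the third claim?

Claim 1 — $10,780: deductible takes $1,375, $9,405 remains; 40% of $9,405 = $3,762. Member pays $5,137; OOP now $5,137. Insurer: $10,780 − $5,137 = $5,643.
Claim 2 — $313: 40% coinsurance on $313 = $125.20. Member owes $125.20 (running OOP $5,262.20). Plan pays $313 − $125.20 = $187.80.
Claim 3 — $8,716: deductible already satisfied, so member's share is 40% × $8,716 = $3,486.40. OOP would hit $8,748.60 > $5,900, so the cap limits the member to $5,900 − $5,262.20 = $637.80. Insurer: $8,716 − $637.80 = $8,078.20.

$8,078.20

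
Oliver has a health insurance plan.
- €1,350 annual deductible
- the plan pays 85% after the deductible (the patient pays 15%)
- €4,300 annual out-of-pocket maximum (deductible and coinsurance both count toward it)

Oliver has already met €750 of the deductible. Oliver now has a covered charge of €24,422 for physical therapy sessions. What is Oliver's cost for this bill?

€3,550

Remaining deductible: €1,350 − €750 = €600.
After the €600 deductible portion, €24,422 − €600 = €23,822 is subject to coinsurance.
Patient's 15% share of €23,822 is €3,573.30.
That puts the patient's cost at €600 + €3,573.30 = €4,173.30 before any cap.
Adding €4,173.30 to the €750 already spent would give €4,923.30, which exceeds the €4,300 cap; the patient pays just €4,300 − €750 = €3,550.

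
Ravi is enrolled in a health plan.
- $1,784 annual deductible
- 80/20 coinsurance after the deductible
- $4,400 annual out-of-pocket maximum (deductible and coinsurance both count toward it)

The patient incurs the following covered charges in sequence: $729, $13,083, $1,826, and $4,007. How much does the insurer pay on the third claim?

$1,615.60

Claim 1 — $729: entire amount goes to the deductible. Patient owes $729 (running OOP $729). Insurer: $729 − $729 = $0.
Claim 2 — $13,083: $1,055 to deductible, leaving $12,028; coinsurance $12,028 × 20% = $2,405.60. Patient pays $3,460.60; OOP now $4,189.60. Plan pays $13,083 − $3,460.60 = $9,622.40.
Claim 3 — $1,826: 20% coinsurance on $1,826 = $365.20. OOP would hit $4,554.80 > $4,400, so the cap limits the patient to $4,400 − $4,189.60 = $210.40. Insurer: $1,826 − $210.40 = $1,615.60.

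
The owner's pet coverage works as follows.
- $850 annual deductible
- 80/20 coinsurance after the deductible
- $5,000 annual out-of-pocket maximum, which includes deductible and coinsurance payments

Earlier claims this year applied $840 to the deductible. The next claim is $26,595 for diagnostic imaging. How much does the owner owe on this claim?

Deductible still to meet: $850 − $840 = $10.
That leaves $26,595 − $10 = $26,585 for coinsurance.
Coinsurance: $26,585 × 20% = $5,317.
That puts the owner's cost at $10 + $5,317 = $5,327 before any cap.
Year-to-date out-of-pocket would reach $840 + $5,327 = $6,167, above the $5,000 maximum, so the owner pays only $5,000 − $840 = $4,160.

$4,160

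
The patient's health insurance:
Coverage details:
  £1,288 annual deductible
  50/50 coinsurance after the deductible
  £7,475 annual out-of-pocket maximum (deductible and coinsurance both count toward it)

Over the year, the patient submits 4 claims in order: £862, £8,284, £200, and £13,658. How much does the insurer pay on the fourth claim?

£11,500

Claim 1 (£862): all of it applies to the deductible. Cost to patient: £862. OOP to date £862. Insurer: £862 − £862 = £0.
Claim 2 (£8,284): £426 to deductible, leaving £7,858; coinsurance £7,858 × 50% = £3,929. Patient owes £4,355 (running OOP £5,217). Plan pays £8,284 − £4,355 = £3,929.
Claim 3 (£200): 50% coinsurance on £200 = £100. Patient pays £100; OOP now £5,317. Insurer: £200 − £100 = £100.
Claim 4 (£13,658): deductible met; 50% of £13,658 = £6,829. OOP would hit £12,146 > £7,475, so the cap limits the patient to £7,475 − £5,317 = £2,158. Plan pays £13,658 − £2,158 = £11,500.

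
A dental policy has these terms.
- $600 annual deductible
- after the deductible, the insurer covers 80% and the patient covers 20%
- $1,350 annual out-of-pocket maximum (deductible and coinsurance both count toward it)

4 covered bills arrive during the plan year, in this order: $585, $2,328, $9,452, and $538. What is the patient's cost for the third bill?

Claim 1 — $585: fully absorbed by the deductible. Patient pays $585; OOP now $585.
Claim 2 — $2,328: deductible takes $15, $2,313 remains; coinsurance $2,313 × 20% = $462.60. Patient pays $477.60; OOP now $1,062.60.
Claim 3 — $9,452: 20% coinsurance on $9,452 = $1,890.40. That would push OOP to $2,953, over the $1,350 cap, so patient pays $1,350 − $1,062.60 = $287.40.

$287.40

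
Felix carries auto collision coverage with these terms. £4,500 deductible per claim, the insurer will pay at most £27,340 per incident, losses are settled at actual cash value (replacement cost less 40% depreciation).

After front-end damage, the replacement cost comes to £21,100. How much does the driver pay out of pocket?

£12,940

At 40% depreciation, ACV = £21,100 − £8,440 = £12,660.
After the deductible, £12,660 − £4,500 = £8,160 remains.
That's under the £27,340 cap, so the insurer reimburses the full £8,160.
Out of pocket: £21,100 − £8,160 = £12,940.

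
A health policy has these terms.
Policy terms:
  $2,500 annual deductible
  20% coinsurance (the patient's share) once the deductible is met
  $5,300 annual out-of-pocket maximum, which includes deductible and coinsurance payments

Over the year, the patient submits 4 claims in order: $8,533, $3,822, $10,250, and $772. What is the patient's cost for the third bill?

$829

#1 ($8,533): deductible takes $2,500, $6,033 remains; coinsurance $6,033 × 20% = $1,206.60. Patient pays $3,706.60; OOP now $3,706.60.
#2 ($3,822): deductible met; 20% of $3,822 = $764.40. Patient owes $764.40 (running OOP $4,471).
#3 ($10,250): deductible already satisfied, so patient's share is 20% × $10,250 = $2,050. Adding that to $4,471 gives $6,521, past the $5,300 cap; patient pays only $5,300 − $4,471 = $829.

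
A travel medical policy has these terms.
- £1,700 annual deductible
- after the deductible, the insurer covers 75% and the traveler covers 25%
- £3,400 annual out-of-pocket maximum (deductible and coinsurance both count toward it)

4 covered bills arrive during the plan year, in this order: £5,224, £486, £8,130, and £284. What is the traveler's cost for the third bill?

£697.50

Claim 1 (£5,224): £1,700 to deductible, leaving £3,524; traveler's 25% is £881. Traveler pays £2,581; OOP now £2,581.
Claim 2 (£486): 25% coinsurance on £486 = £121.50. Cost to traveler: £121.50. OOP to date £2,702.50.
Claim 3 (£8,130): deductible met; 25% of £8,130 = £2,032.50. That would push OOP to £4,735, over the £3,400 cap, so traveler pays £3,400 − £2,702.50 = £697.50.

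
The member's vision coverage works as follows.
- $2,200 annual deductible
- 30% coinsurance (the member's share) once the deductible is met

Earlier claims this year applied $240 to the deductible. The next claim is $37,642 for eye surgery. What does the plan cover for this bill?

$240 of the $2,200 deductible is already met, leaving $1,960.
After the $1,960 deductible portion, $37,642 − $1,960 = $35,682 is subject to coinsurance.
30% of $35,682 = $10,704.60 falls to the member.
So the member owes $1,960 + $10,704.60 = $12,664.60.
Insurer pays the balance: $37,642 − $12,664.60 = $24,977.40.

$24,977.40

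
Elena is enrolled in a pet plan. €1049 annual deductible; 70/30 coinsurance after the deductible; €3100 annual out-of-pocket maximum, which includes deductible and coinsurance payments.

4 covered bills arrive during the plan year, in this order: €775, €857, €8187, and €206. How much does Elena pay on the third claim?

#1 (€775): all of it applies to the deductible. Owner pays €775; OOP now €775.
#2 (€857): deductible takes €274, €583 remains; owner's 30% is €174.90. Owner owes €448.90 (running OOP €1223.90).
#3 (€8187): 30% coinsurance on €8187 = €2456.10. Adding that to €1223.90 gives €3680, past the €3100 cap; owner pays only €3100 − €1223.90 = €1876.10.

€1876.10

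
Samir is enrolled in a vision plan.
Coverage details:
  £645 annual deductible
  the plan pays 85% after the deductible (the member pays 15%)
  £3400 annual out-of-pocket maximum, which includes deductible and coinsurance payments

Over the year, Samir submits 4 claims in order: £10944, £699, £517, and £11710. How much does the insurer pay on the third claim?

Bill 1, £10944: £645 to deductible, leaving £10299; member's 15% is £1544.85. Cost to member: £2189.85. OOP to date £2189.85. Plan pays £10944 − £2189.85 = £8754.15.
Bill 2, £699: deductible already satisfied, so member's share is 15% × £699 = £104.85. Member owes £104.85 (running OOP £2294.70). Plan pays £699 − £104.85 = £594.15.
Bill 3, £517: 15% coinsurance on £517 = £77.55. Member pays £77.55; OOP now £2372.25. Insurer: £517 − £77.55 = £439.45.

£439.45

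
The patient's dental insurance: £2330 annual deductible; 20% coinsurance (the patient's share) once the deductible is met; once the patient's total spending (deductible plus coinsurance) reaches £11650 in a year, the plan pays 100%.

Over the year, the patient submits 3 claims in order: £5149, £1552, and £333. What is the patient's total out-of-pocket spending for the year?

£3270.80

Claim 1 (£5149): £2330 finishes the deductible; £2819 goes to coinsurance; patient's 20% is £563.80. Patient pays £2893.80; OOP now £2893.80.
Claim 2 (£1552): 20% coinsurance on £1552 = £310.40. Patient pays £310.40; OOP now £3204.20.
Claim 3 (£333): deductible met; 20% of £333 = £66.60. Patient pays £66.60; OOP now £3270.80.
Summing the patient's payments: £2893.80 + £310.40 + £66.60 = £3270.80.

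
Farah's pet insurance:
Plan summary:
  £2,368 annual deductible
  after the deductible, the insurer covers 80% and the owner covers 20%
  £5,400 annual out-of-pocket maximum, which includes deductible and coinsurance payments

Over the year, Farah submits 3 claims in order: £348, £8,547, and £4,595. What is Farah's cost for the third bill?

£919

#1 (£348): all of it applies to the deductible. Owner owes £348 (running OOP £348).
#2 (£8,547): £2,020 to deductible, leaving £6,527; coinsurance £6,527 × 20% = £1,305.40. Cost to owner: £3,325.40. OOP to date £3,673.40.
#3 (£4,595): 20% coinsurance on £4,595 = £919. Owner owes £919 (running OOP £4,592.40).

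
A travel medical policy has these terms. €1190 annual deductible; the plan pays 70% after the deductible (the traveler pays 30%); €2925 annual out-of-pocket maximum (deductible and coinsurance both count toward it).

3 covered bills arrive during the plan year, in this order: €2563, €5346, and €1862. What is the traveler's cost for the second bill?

Claim 1 (€2563): €1190 to deductible, leaving €1373; coinsurance €1373 × 30% = €411.90. Traveler pays €1601.90; OOP now €1601.90.
Claim 2 (€5346): deductible met; 30% of €5346 = €1603.80. That would push OOP to €3205.70, over the €2925 cap, so traveler pays €2925 − €1601.90 = €1323.10.

€1323.10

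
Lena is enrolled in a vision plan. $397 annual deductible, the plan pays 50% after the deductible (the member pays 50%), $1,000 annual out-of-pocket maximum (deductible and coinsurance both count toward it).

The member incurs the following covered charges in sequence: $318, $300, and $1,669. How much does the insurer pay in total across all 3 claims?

Bill 1, $318: all of it applies to the deductible. Member pays $318; OOP now $318. Plan pays $318 − $318 = $0.
Bill 2, $300: $79 to deductible, leaving $221; coinsurance $221 × 50% = $110.50. Member owes $189.50 (running OOP $507.50). Plan pays $300 − $189.50 = $110.50.
Bill 3, $1,669: 50% coinsurance on $1,669 = $834.50. OOP would hit $1,342 > $1,000, so the cap limits the member to $1,000 − $507.50 = $492.50. Insurer: $1,669 − $492.50 = $1,176.50.
Insurer total = bills − member's total = $2,287 − $1,000 = $1,287.

$1,287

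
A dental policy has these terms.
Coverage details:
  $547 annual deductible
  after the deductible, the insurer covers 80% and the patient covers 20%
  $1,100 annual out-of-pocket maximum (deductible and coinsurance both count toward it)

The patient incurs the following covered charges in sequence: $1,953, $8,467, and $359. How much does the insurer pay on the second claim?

Claim 1 — $1,953: $547 finishes the deductible; $1,406 goes to coinsurance; coinsurance $1,406 × 20% = $281.20. Patient owes $828.20 (running OOP $828.20). Insurer: $1,953 − $828.20 = $1,124.80.
Claim 2 — $8,467: deductible already satisfied, so patient's share is 20% × $8,467 = $1,693.40. Adding that to $828.20 gives $2,521.60, past the $1,100 cap; patient pays only $1,100 − $828.20 = $271.80. Plan pays $8,467 − $271.80 = $8,195.20.

$8,195.20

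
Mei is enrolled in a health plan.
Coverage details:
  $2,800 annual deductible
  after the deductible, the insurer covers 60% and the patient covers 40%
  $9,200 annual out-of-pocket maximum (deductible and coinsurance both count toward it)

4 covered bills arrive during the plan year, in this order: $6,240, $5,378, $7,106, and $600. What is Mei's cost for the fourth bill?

$30.40

Claim 1 — $6,240: deductible takes $2,800, $3,440 remains; coinsurance $3,440 × 40% = $1,376. Cost to patient: $4,176. OOP to date $4,176.
Claim 2 — $5,378: 40% coinsurance on $5,378 = $2,151.20. Cost to patient: $2,151.20. OOP to date $6,327.20.
Claim 3 — $7,106: deductible already satisfied, so patient's share is 40% × $7,106 = $2,842.40. Patient owes $2,842.40 (running OOP $9,169.60).
Claim 4 — $600: deductible met; 40% of $600 = $240. OOP would hit $9,409.60 > $9,200, so the cap limits the patient to $9,200 − $9,169.60 = $30.40.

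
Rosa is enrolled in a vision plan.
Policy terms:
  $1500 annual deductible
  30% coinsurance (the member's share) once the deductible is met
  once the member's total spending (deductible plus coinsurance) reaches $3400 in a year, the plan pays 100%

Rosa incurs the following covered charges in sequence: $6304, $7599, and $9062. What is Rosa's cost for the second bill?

Bill 1, $6304: $1500 finishes the deductible; $4804 goes to coinsurance; 30% of $4804 = $1441.20. Cost to member: $2941.20. OOP to date $2941.20.
Bill 2, $7599: deductible met; 30% of $7599 = $2279.70. OOP would hit $5220.90 > $3400, so the cap limits the member to $3400 − $2941.20 = $458.80.

$458.80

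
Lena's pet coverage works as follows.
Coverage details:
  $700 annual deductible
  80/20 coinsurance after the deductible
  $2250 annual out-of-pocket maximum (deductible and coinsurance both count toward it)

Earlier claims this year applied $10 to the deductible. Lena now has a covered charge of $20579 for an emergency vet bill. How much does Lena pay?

$2240

Deductible still to meet: $700 − $10 = $690.
The remaining $19889 (= $20579 − $690) moves to coinsurance.
20% of $19889 = $3977.80 falls to the owner.
That puts the owner's cost at $690 + $3977.80 = $4667.80 before any cap.
Adding $4667.80 to the $10 already spent would give $4677.80, which exceeds the $2250 cap; the owner pays just $2250 − $10 = $2240.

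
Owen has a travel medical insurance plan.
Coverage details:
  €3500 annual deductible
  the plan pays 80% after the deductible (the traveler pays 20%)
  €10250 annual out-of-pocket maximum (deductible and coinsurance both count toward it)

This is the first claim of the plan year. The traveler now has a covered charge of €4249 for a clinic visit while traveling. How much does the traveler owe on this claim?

Deductible not yet touched, so the first €3500 of the bill goes to the deductible.
The remaining €749 (= €4249 − €3500) moves to coinsurance.
Traveler's 20% share of €749 is €149.80.
Traveler responsibility before any cap: €3500 + €149.80 = €3649.80.
Cumulative spending €0 + €3649.80 = €3649.80 stays under the €10250 maximum.

€3649.80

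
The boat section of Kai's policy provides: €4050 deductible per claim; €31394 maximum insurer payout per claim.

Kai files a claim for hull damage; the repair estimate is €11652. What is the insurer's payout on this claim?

Less the €4050 deductible: €11652 − €4050 = €7602.
€7602 is within the €31394 limit, so the insurer pays €7602.

€7602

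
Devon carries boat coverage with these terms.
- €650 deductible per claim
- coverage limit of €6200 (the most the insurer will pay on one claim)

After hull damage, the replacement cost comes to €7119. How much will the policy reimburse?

€6200

After the deductible, €7119 − €650 = €6469 remains.
€6469 exceeds the €6200 limit, so the insurer pays the limit: €6200.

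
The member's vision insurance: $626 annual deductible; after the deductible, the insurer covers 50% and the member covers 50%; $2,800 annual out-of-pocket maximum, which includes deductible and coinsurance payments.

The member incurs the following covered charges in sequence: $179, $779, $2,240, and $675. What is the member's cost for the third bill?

Claim 1 — $179: fully absorbed by the deductible. Member owes $179 (running OOP $179).
Claim 2 — $779: $447 to deductible, leaving $332; member's 50% is $166. Cost to member: $613. OOP to date $792.
Claim 3 — $2,240: deductible already satisfied, so member's share is 50% × $2,240 = $1,120. Member pays $1,120; OOP now $1,912.

$1,120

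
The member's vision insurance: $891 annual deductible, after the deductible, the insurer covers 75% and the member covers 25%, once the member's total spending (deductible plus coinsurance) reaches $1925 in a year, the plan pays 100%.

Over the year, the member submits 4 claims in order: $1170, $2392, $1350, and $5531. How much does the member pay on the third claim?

$337.50

Claim 1 ($1170): deductible takes $891, $279 remains; coinsurance $279 × 25% = $69.75. Member pays $960.75; OOP now $960.75.
Claim 2 ($2392): deductible already satisfied, so member's share is 25% × $2392 = $598. Cost to member: $598. OOP to date $1558.75.
Claim 3 ($1350): deductible already satisfied, so member's share is 25% × $1350 = $337.50. Cost to member: $337.50. OOP to date $1896.25.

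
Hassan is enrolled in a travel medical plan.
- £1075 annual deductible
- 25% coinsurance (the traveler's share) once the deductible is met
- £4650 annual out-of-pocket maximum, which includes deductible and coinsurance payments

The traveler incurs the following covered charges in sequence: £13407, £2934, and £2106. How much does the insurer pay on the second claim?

Claim 1 — £13407: deductible takes £1075, £12332 remains; traveler's 25% is £3083. Traveler owes £4158 (running OOP £4158). Insurer: £13407 − £4158 = £9249.
Claim 2 — £2934: deductible already satisfied, so traveler's share is 25% × £2934 = £733.50. Adding that to £4158 gives £4891.50, past the £4650 cap; traveler pays only £4650 − £4158 = £492. Insurer: £2934 − £492 = £2442.

£2442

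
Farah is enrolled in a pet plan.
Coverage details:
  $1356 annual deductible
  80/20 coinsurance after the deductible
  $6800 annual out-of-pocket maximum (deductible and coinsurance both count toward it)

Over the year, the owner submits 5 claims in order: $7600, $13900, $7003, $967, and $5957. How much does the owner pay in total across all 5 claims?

Bill 1, $7600: $1356 finishes the deductible; $6244 goes to coinsurance; coinsurance $6244 × 20% = $1248.80. Owner pays $2604.80; OOP now $2604.80.
Bill 2, $13900: 20% coinsurance on $13900 = $2780. Cost to owner: $2780. OOP to date $5384.80.
Bill 3, $7003: deductible met; 20% of $7003 = $1400.60. Cost to owner: $1400.60. OOP to date $6785.40.
Bill 4, $967: deductible met; 20% of $967 = $193.40. OOP would hit $6978.80 > $6800, so the cap limits the owner to $6800 − $6785.40 = $14.60.
Bill 5, $5957: deductible met; 20% of $5957 = $1191.40. That would push OOP to $7991.40, over the $6800 cap, so owner pays $6800 − $6800 = $0.
Summing the owner's payments: $2604.80 + $2780 + $1400.60 + $14.60 + $0 = $6800.

$6800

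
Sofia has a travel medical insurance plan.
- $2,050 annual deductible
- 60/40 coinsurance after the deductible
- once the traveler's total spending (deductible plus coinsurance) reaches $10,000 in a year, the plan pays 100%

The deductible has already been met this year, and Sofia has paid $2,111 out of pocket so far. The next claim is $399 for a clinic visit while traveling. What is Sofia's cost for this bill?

The deductible is already satisfied, so the full bill goes to coinsurance.
Coinsurance: $399 × 40% = $159.60.
Cumulative spending $2,111 + $159.60 = $2,270.60 stays under the $10,000 maximum.

$159.60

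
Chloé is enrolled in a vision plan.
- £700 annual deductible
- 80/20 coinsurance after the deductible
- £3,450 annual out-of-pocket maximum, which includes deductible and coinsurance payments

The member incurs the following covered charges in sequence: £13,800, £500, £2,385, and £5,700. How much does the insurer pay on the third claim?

£2,355

#1 (£13,800): £700 finishes the deductible; £13,100 goes to coinsurance; 20% of £13,100 = £2,620. Member pays £3,320; OOP now £3,320. Insurer: £13,800 − £3,320 = £10,480.
#2 (£500): deductible met; 20% of £500 = £100. Member owes £100 (running OOP £3,420). Insurer: £500 − £100 = £400.
#3 (£2,385): 20% coinsurance on £2,385 = £477. Adding that to £3,420 gives £3,897, past the £3,450 cap; member pays only £3,450 − £3,420 = £30. Insurer: £2,385 − £30 = £2,355.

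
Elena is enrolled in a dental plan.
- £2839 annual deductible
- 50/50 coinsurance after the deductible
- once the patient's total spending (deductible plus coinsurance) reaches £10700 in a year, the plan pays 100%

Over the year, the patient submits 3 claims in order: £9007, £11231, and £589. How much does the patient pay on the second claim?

Claim 1 (£9007): £2839 to deductible, leaving £6168; patient's 50% is £3084. Patient owes £5923 (running OOP £5923).
Claim 2 (£11231): deductible already satisfied, so patient's share is 50% × £11231 = £5615.50. OOP would hit £11538.50 > £10700, so the cap limits the patient to £10700 − £5923 = £4777.

£4777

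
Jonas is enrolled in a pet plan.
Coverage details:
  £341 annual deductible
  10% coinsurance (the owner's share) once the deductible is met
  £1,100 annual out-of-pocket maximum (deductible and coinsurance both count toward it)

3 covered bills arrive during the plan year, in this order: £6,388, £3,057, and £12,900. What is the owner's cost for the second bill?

£154.30

Bill 1, £6,388: £341 finishes the deductible; £6,047 goes to coinsurance; 10% of £6,047 = £604.70. Owner pays £945.70; OOP now £945.70.
Bill 2, £3,057: deductible already satisfied, so owner's share is 10% × £3,057 = £305.70. That would push OOP to £1,251.40, over the £1,100 cap, so owner pays £1,100 − £945.70 = £154.30.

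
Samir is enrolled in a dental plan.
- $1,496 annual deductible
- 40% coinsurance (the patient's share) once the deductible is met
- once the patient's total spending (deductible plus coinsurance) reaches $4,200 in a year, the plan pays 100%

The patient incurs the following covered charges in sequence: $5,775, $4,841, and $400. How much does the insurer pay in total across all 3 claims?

Claim 1 ($5,775): $1,496 to deductible, leaving $4,279; 40% of $4,279 = $1,711.60. Cost to patient: $3,207.60. OOP to date $3,207.60. Insurer: $5,775 − $3,207.60 = $2,567.40.
Claim 2 ($4,841): deductible met; 40% of $4,841 = $1,936.40. That would push OOP to $5,144, over the $4,200 cap, so patient pays $4,200 − $3,207.60 = $992.40. Insurer: $4,841 − $992.40 = $3,848.60.
Claim 3 ($400): deductible met; 40% of $400 = $160. Adding that to $4,200 gives $4,360, past the $4,200 cap; patient pays only $4,200 − $4,200 = $0. Insurer: $400 − $0 = $400.
Insurer total = bills − patient's total = $11,016 − $4,200 = $6,816.

$6,816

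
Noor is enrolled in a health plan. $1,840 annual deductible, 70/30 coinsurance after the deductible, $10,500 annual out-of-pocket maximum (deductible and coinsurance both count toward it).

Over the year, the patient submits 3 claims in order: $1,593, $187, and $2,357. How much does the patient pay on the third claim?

#1 ($1,593): fully absorbed by the deductible. Cost to patient: $1,593. OOP to date $1,593.
#2 ($187): entire amount goes to the deductible. Patient owes $187 (running OOP $1,780).
#3 ($2,357): deductible takes $60, $2,297 remains; coinsurance $2,297 × 30% = $689.10. Cost to patient: $749.10. OOP to date $2,529.10.

$749.10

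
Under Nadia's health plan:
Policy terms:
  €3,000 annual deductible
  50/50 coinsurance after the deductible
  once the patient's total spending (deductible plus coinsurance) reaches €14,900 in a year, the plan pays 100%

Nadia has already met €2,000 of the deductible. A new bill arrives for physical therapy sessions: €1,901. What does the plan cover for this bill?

€450.50

Remaining deductible: €3,000 − €2,000 = €1,000.
The remaining €901 (= €1,901 − €1,000) moves to coinsurance.
50% of €901 = €450.50 falls to the patient.
So the patient owes €1,000 + €450.50 = €1,450.50 before any cap.
Year-to-date out-of-pocket becomes €2,000 + €1,450.50 = €3,450.50, still under the €14,900 maximum, so no cap applies.
Insurer pays the balance: €1,901 − €1,450.50 = €450.50.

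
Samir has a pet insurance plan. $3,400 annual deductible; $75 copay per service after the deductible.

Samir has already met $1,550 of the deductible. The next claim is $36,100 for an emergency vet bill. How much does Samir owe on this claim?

$1,550 of the $3,400 deductible is already met, leaving $1,850.
After the $1,850 deductible portion, $36,100 − $1,850 = $34,250 is subject to the copay.
Copay on this service: $75.
Owner responsibility: $1,850 + $75 = $1,925.

$1,925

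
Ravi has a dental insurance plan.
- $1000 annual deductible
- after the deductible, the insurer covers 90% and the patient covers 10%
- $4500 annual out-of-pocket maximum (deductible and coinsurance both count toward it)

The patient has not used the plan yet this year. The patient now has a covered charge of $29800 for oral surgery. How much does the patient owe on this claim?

$3880

The full $1000 deductible is still open; $1000 of this bill applies to it.
The remaining $28800 (= $29800 − $1000) moves to coinsurance.
10% of $28800 = $2880 falls to the patient.
That puts the patient's cost at $1000 + $2880 = $3880 before any cap.
Year-to-date out-of-pocket becomes $0 + $3880 = $3880, still under the $4500 maximum, so no cap applies.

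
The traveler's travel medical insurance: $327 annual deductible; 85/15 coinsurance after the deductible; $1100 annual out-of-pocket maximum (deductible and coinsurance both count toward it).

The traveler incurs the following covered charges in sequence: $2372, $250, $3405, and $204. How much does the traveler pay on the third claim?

$428.75

Bill 1, $2372: deductible takes $327, $2045 remains; coinsurance $2045 × 15% = $306.75. Traveler owes $633.75 (running OOP $633.75).
Bill 2, $250: 15% coinsurance on $250 = $37.50. Traveler owes $37.50 (running OOP $671.25).
Bill 3, $3405: deductible already satisfied, so traveler's share is 15% × $3405 = $510.75. That would push OOP to $1182, over the $1100 cap, so traveler pays $1100 − $671.25 = $428.75.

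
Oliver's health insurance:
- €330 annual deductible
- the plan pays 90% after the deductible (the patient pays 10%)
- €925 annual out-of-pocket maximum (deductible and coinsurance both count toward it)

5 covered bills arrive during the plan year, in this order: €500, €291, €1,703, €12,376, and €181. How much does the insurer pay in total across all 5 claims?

Bill 1, €500: €330 to deductible, leaving €170; coinsurance €170 × 10% = €17. Patient pays €347; OOP now €347. Insurer: €500 − €347 = €153.
Bill 2, €291: deductible already satisfied, so patient's share is 10% × €291 = €29.10. Patient owes €29.10 (running OOP €376.10). Plan pays €291 − €29.10 = €261.90.
Bill 3, €1,703: deductible already satisfied, so patient's share is 10% × €1,703 = €170.30. Patient owes €170.30 (running OOP €546.40). Insurer: €1,703 − €170.30 = €1,532.70.
Bill 4, €12,376: deductible already satisfied, so patient's share is 10% × €12,376 = €1,237.60. Adding that to €546.40 gives €1,784, past the €925 cap; patient pays only €925 − €546.40 = €378.60. Plan pays €12,376 − €378.60 = €11,997.40.
Bill 5, €181: 10% coinsurance on €181 = €18.10. Adding that to €925 gives €943.10, past the €925 cap; patient pays only €925 − €925 = €0. Plan pays €181 − €0 = €181.
Insurer total: €153 + €261.90 + €1,532.70 + €11,997.40 + €181 = €14,126.

€14,126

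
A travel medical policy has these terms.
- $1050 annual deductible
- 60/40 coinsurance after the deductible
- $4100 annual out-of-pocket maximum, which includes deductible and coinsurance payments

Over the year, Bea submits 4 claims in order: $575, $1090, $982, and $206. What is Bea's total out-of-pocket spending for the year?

Claim 1 — $575: all of it applies to the deductible. Cost to traveler: $575. OOP to date $575.
Claim 2 — $1090: deductible takes $475, $615 remains; coinsurance $615 × 40% = $246. Cost to traveler: $721. OOP to date $1296.
Claim 3 — $982: 40% coinsurance on $982 = $392.80. Cost to traveler: $392.80. OOP to date $1688.80.
Claim 4 — $206: deductible met; 40% of $206 = $82.40. Traveler owes $82.40 (running OOP $1771.20).
Summing the traveler's payments: $575 + $721 + $392.80 + $82.40 = $1771.20.

$1771.20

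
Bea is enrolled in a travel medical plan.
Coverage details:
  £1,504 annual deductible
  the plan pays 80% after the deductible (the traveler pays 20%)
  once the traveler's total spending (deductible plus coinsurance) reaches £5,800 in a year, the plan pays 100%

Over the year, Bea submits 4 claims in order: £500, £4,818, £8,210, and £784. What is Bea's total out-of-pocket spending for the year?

Bill 1, £500: all of it applies to the deductible. Traveler owes £500 (running OOP £500).
Bill 2, £4,818: £1,004 finishes the deductible; £3,814 goes to coinsurance; traveler's 20% is £762.80. Traveler pays £1,766.80; OOP now £2,266.80.
Bill 3, £8,210: deductible already satisfied, so traveler's share is 20% × £8,210 = £1,642. Traveler pays £1,642; OOP now £3,908.80.
Bill 4, £784: 20% coinsurance on £784 = £156.80. Traveler pays £156.80; OOP now £4,065.60.
Summing the traveler's payments: £500 + £1,766.80 + £1,642 + £156.80 = £4,065.60.

£4,065.60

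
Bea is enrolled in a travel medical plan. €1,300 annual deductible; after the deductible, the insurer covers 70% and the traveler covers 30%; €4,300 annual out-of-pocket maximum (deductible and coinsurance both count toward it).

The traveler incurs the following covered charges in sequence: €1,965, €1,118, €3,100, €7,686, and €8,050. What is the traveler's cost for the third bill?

€930

Claim 1 — €1,965: €1,300 to deductible, leaving €665; coinsurance €665 × 30% = €199.50. Traveler owes €1,499.50 (running OOP €1,499.50).
Claim 2 — €1,118: deductible met; 30% of €1,118 = €335.40. Traveler owes €335.40 (running OOP €1,834.90).
Claim 3 — €3,100: deductible already satisfied, so traveler's share is 30% × €3,100 = €930. Traveler pays €930; OOP now €2,764.90.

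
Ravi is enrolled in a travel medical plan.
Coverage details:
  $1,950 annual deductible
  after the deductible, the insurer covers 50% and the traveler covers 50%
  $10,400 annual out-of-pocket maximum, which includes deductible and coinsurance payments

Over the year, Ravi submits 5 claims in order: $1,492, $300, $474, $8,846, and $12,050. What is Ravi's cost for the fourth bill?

#1 ($1,492): all of it applies to the deductible. Traveler owes $1,492 (running OOP $1,492).
#2 ($300): entire amount goes to the deductible. Traveler pays $300; OOP now $1,792.
#3 ($474): deductible takes $158, $316 remains; 50% of $316 = $158. Traveler pays $316; OOP now $2,108.
#4 ($8,846): deductible already satisfied, so traveler's share is 50% × $8,846 = $4,423. Cost to traveler: $4,423. OOP to date $6,531.

$4,423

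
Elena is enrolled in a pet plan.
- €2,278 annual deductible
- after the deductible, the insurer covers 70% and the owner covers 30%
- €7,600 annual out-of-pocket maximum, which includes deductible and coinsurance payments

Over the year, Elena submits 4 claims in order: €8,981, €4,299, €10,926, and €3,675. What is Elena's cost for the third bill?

Bill 1, €8,981: €2,278 finishes the deductible; €6,703 goes to coinsurance; owner's 30% is €2,010.90. Owner pays €4,288.90; OOP now €4,288.90.
Bill 2, €4,299: 30% coinsurance on €4,299 = €1,289.70. Cost to owner: €1,289.70. OOP to date €5,578.60.
Bill 3, €10,926: deductible met; 30% of €10,926 = €3,277.80. Adding that to €5,578.60 gives €8,856.40, past the €7,600 cap; owner pays only €7,600 − €5,578.60 = €2,021.40.

€2,021.40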